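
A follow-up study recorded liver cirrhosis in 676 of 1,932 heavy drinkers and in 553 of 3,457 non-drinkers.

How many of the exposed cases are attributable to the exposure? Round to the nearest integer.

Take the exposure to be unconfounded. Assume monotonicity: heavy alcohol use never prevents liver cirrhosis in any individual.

p₁ = P(outcome | exposed) = 676/1932 = 0.3499
p₀ = P(outcome | unexposed) = 553/3457 = 0.15997
PN = (p₁ − p₀)/p₁ = (0.3499 − 0.15997) / 0.3499 ≈ 0.54282.
Attributable cases ≈ PN × (exposed cases) = 0.54282 × 676 ≈ 366.95.

about 367 cases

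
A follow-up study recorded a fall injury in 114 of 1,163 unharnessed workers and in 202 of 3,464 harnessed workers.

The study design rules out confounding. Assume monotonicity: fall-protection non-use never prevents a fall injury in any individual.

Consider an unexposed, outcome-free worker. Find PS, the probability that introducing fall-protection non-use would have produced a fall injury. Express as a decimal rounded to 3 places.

PS ≈ 0.042

p₁ = P(outcome | exposed) = 114/1163 = 0.098022
p₀ = P(outcome | unexposed) = 202/3464 = 0.058314
Under exogeneity and monotonicity, PS = (p₁ − p₀) / (1 − p₀).
PS = (0.098022 − 0.058314) / (1 − 0.058314) = 0.039708 / 0.94169 ≈ 0.0422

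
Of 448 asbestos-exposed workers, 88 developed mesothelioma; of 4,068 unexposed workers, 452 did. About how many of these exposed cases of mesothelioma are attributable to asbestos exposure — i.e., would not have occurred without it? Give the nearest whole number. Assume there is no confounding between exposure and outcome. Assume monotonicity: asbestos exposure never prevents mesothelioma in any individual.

p₁ = P(outcome | exposed) = 88/448 = 0.19643
p₀ = P(outcome | unexposed) = 452/4068 = 0.11111
PN = (p₁ − p₀)/p₁ = (0.19643 − 0.11111) / 0.19643 ≈ 0.43434.
Attributable cases ≈ PN × (exposed cases) = 0.43434 × 88 ≈ 38.22.

about 38 cases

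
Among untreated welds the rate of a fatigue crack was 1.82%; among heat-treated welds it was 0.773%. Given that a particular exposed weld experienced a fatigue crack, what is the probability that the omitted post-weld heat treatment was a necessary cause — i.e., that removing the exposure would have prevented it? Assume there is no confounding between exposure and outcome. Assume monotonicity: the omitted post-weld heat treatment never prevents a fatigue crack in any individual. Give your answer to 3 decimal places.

PN ≈ 0.575

p₁ = 0.0182, p₀ = 0.00773.
Under exogeneity and monotonicity, PN = (p₁ − p₀) / p₁.
PN = (0.0182 − 0.00773) / 0.0182 = 0.01047 / 0.0182 ≈ 0.5753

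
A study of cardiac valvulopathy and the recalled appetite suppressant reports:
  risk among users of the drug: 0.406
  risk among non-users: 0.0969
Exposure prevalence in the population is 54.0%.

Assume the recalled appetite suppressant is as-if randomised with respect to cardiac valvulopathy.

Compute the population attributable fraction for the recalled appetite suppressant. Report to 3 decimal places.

Let p₁ = 0.406, p₀ = 0.0969.
Overall risk P(Y=1) = π·p₁ + (1−π)·p₀ = 0.54×0.406 + 0.46×0.0969 = 0.26381.
Under exogeneity, PAF = [P(Y=1) − p₀] / P(Y=1).
PAF = (0.26381 − 0.0969) / 0.26381 ≈ 0.6327

PAF ≈ 0.633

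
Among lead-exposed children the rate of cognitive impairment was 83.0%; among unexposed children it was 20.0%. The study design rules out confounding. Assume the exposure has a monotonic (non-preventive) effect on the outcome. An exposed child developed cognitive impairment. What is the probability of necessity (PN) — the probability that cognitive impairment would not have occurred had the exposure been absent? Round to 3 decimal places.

p₁ = 0.83, p₀ = 0.2.
Under exogeneity and monotonicity, PN = (p₁ − p₀) / p₁.
PN = (0.83 − 0.2) / 0.83 = 0.63 / 0.83 ≈ 0.7590

PN ≈ 0.759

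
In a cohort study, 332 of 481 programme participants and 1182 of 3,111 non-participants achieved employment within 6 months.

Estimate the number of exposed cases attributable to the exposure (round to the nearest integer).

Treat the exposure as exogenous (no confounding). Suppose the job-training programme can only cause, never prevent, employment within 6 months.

about 149 cases

p₁ = P(outcome | exposed) = 332/481 = 0.69023
p₀ = P(outcome | unexposed) = 1182/3111 = 0.37994
PN = (p₁ − p₀)/p₁ = (0.69023 − 0.37994) / 0.69023 ≈ 0.44954.
Attributable cases ≈ PN × (exposed cases) = 0.44954 × 332 ≈ 149.25.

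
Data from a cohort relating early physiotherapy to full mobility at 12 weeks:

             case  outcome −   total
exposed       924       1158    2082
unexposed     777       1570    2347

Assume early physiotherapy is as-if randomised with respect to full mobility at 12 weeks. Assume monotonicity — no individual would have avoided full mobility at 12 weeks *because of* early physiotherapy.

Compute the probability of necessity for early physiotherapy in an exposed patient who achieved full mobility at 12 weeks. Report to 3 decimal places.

PN ≈ 0.254

p₁ = P(outcome | exposed) = 924/2082 = 0.4438
p₀ = P(outcome | unexposed) = 777/2347 = 0.33106
Under exogeneity and monotonicity, PN = (p₁ − p₀)/p₁.
PN = (0.4438 − 0.33106) / 0.4438 ≈ 0.2540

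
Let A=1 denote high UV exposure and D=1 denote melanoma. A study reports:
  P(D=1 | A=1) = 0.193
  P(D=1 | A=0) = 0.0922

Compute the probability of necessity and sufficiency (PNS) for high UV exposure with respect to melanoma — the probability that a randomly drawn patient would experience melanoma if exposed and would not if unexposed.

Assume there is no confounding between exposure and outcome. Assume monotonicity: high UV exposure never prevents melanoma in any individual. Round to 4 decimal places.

PNS ≈ 0.1008

Let p₁ = 0.193, p₀ = 0.0922.
Under exogeneity and monotonicity, PNS = p₁ − p₀.
PNS = 0.193 − 0.0922 = 0.1008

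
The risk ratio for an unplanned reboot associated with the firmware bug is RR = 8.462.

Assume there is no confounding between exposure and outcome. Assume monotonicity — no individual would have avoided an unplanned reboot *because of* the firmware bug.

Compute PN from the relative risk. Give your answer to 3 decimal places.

Under exogeneity and monotonicity, PN = (RR − 1) / RR = 1 − 1/RR.
PN = (8.462 − 1) / 8.462 = 7.462 / 8.462 ≈ 0.8818

PN ≈ 0.882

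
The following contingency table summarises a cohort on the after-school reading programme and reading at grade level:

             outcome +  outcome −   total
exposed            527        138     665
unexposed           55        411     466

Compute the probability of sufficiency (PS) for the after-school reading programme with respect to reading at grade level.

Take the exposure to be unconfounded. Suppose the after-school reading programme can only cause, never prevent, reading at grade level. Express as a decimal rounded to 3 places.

PS ≈ 0.765

p₁ = P(outcome | exposed) = 527/665 = 0.79248
p₀ = P(outcome | unexposed) = 55/466 = 0.11803
Under exogeneity and monotonicity, PS = (p₁ − p₀) / (1 − p₀).
PS = (0.79248 − 0.11803) / (1 − 0.11803) = 0.67446 / 0.88197 ≈ 0.7647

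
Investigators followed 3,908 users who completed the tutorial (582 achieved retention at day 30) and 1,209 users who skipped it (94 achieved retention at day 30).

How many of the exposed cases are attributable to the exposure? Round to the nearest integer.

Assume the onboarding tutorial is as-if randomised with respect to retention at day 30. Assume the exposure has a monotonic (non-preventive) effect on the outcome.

about 278 cases

p₁ = P(outcome | exposed) = 582/3908 = 0.14893
p₀ = P(outcome | unexposed) = 94/1209 = 0.07775
PN = (p₁ − p₀)/p₁ = (0.14893 − 0.07775) / 0.14893 ≈ 0.47792.
Attributable cases ≈ PN × (exposed cases) = 0.47792 × 582 ≈ 278.15.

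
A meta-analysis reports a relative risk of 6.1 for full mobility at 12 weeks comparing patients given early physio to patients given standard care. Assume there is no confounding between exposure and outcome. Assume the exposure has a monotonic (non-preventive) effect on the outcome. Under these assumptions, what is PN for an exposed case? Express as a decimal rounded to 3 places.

Under exogeneity and monotonicity, PN = (RR − 1) / RR = 1 − 1/RR.
PN = (6.1 − 1) / 6.1 = 5.1 / 6.1 ≈ 0.8361

PN ≈ 0.836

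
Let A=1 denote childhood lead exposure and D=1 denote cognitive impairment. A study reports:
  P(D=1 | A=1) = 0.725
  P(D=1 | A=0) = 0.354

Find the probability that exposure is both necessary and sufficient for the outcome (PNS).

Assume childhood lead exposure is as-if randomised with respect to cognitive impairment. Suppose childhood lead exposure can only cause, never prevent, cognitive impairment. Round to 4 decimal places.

Let p₁ = 0.725, p₀ = 0.354.
Under exogeneity and monotonicity, PNS = p₁ − p₀.
PNS = 0.725 − 0.354 = 0.371

PNS ≈ 0.3710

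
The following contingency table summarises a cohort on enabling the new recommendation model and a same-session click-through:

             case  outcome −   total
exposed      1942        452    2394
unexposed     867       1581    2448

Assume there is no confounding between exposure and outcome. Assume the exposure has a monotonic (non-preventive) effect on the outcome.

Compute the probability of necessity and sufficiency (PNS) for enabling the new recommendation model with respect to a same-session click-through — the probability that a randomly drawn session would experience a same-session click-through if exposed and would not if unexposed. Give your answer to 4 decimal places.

p₁ = P(outcome | exposed) = 1942/2394 = 0.81119
p₀ = P(outcome | unexposed) = 867/2448 = 0.35417
Under exogeneity and monotonicity, PNS = p₁ − p₀.
PNS = 0.81119 − 0.35417 = 0.45703

PNS ≈ 0.4570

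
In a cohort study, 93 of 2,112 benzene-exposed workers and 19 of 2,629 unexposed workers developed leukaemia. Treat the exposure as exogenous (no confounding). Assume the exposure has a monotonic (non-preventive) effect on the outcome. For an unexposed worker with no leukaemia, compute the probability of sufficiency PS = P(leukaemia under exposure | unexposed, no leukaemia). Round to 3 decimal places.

PS ≈ 0.037

p₁ = P(outcome | exposed) = 93/2112 = 0.044034
p₀ = P(outcome | unexposed) = 19/2629 = 0.0072271
Under exogeneity and monotonicity, PS = (p₁ − p₀) / (1 − p₀).
PS = (0.044034 − 0.0072271) / (1 − 0.0072271) = 0.036807 / 0.99277 ≈ 0.0371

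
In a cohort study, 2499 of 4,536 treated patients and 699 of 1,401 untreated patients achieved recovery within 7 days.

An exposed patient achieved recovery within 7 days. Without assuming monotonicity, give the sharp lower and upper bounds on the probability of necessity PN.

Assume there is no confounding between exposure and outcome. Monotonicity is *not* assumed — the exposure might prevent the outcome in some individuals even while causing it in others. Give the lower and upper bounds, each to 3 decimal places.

p₁ = P(outcome | exposed) = 2499/4536 = 0.55093
p₀ = P(outcome | unexposed) = 699/1401 = 0.49893
Under exogeneity alone the bounds on PN are max{0,(p₁−p₀)/p₁} ≤ PN ≤ min{1,(1−p₀)/p₁}.
  lower = (p₁ − p₀)/p₁ = 0.051997 / 0.55093 ≈ 0.0944
  upper = min{1, (1 − p₀)/p₁} = 0.50107 / 0.55093 ≈ 0.9095

0.094 ≤ PN ≤ 0.910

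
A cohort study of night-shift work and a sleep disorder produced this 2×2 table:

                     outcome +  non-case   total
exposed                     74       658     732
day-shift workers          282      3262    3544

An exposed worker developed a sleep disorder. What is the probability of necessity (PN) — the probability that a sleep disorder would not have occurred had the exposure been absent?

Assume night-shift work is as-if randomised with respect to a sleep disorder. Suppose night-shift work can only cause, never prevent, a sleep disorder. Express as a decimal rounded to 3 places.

p₁ = P(outcome | exposed) = 74/732 = 0.10109
p₀ = P(outcome | unexposed) = 282/3544 = 0.079571
Under exogeneity and monotonicity, PN = (p₁ − p₀)/p₁.
PN = (0.10109 − 0.079571) / 0.10109 ≈ 0.2129

PN ≈ 0.213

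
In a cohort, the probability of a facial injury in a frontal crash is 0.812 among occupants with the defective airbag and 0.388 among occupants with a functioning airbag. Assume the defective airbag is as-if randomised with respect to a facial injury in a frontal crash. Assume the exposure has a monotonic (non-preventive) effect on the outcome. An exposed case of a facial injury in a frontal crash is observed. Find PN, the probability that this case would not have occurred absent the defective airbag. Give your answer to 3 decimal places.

Let p₁ = 0.812, p₀ = 0.388.
Under exogeneity and monotonicity, PN = (p₁ − p₀) / p₁.
PN = (0.812 − 0.388) / 0.812 = 0.424 / 0.812 ≈ 0.5222

PN ≈ 0.522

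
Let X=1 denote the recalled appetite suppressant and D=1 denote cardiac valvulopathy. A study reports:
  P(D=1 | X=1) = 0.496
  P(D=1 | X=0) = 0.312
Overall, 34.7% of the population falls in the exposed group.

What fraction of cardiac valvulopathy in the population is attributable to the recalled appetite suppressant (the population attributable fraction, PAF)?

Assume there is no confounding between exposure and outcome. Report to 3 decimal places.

PAF ≈ 0.170

Let p₁ = 0.496, p₀ = 0.312.
Overall risk P(Y=1) = π·p₁ + (1−π)·p₀ = 0.347×0.496 + 0.653×0.312 = 0.37585.
Under exogeneity, PAF = [P(Y=1) − p₀] / P(Y=1).
PAF = (0.37585 − 0.312) / 0.37585 ≈ 0.1699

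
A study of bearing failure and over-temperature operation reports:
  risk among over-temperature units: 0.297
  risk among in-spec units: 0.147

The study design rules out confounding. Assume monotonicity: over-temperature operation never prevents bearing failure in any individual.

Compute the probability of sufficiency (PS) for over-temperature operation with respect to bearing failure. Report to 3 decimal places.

PS ≈ 0.176

Let p₁ = 0.297, p₀ = 0.147.
Under exogeneity and monotonicity, PS = (p₁ − p₀) / (1 − p₀).
PS = (0.297 − 0.147) / (1 − 0.147) = 0.15 / 0.853 ≈ 0.1758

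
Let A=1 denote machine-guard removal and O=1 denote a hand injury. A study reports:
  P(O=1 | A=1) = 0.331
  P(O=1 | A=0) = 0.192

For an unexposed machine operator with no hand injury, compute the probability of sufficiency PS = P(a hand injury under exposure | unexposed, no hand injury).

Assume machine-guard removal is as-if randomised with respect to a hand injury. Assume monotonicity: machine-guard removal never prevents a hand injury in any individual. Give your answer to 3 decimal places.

Let p₁ = 0.331, p₀ = 0.192.
Under exogeneity and monotonicity, PS = (p₁ − p₀) / (1 − p₀).
PS = (0.331 − 0.192) / (1 − 0.192) = 0.139 / 0.808 ≈ 0.1720

PS ≈ 0.172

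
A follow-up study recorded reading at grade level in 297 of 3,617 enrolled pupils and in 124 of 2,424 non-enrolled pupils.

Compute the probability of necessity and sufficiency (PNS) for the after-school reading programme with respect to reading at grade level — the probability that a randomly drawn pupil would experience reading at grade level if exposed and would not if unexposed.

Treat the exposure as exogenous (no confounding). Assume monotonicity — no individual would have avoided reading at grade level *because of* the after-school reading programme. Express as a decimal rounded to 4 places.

PNS ≈ 0.0310

p₁ = P(outcome | exposed) = 297/3617 = 0.082112
p₀ = P(outcome | unexposed) = 124/2424 = 0.051155
Under exogeneity and monotonicity, PNS = p₁ − p₀.
PNS = 0.082112 − 0.051155 = 0.030957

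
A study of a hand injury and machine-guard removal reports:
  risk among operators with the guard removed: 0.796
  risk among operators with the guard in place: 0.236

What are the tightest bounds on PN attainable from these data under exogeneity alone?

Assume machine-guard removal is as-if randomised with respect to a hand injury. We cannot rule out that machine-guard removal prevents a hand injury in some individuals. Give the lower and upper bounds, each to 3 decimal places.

0.704 ≤ PN ≤ 0.960

Let p₁ = 0.796, p₀ = 0.236.
Under exogeneity alone the bounds on PN are max{0,(p₁−p₀)/p₁} ≤ PN ≤ min{1,(1−p₀)/p₁}.
  lower = (p₁ − p₀)/p₁ = 0.56 / 0.796 ≈ 0.7035
  upper = min{1, (1 − p₀)/p₁} = 0.764 / 0.796 ≈ 0.9598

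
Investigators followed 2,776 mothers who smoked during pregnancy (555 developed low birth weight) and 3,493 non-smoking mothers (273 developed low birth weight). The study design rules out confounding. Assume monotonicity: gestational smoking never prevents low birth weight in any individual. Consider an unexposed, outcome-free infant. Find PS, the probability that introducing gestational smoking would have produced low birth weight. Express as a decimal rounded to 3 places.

PS ≈ 0.132

p₁ = P(outcome | exposed) = 555/2776 = 0.19993
p₀ = P(outcome | unexposed) = 273/3493 = 0.078156
Under exogeneity and monotonicity, PS = (p₁ − p₀) / (1 − p₀).
PS = (0.19993 − 0.078156) / (1 − 0.078156) = 0.12177 / 0.92184 ≈ 0.1321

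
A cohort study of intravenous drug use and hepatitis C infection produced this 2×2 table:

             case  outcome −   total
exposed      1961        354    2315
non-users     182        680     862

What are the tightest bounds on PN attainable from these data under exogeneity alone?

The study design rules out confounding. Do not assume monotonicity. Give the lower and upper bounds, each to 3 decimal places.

p₁ = P(outcome | exposed) = 1961/2315 = 0.84708
p₀ = P(outcome | unexposed) = 182/862 = 0.21114
Under exogeneity alone the bounds on PN are max{0,(p₁−p₀)/p₁} ≤ PN ≤ min{1,(1−p₀)/p₁}.
  lower = (p₁ − p₀)/p₁ = 0.63595 / 0.84708 ≈ 0.7507
  upper = min{1, (1 − p₀)/p₁} = 0.78886 / 0.84708 ≈ 0.9313

0.751 ≤ PN ≤ 0.931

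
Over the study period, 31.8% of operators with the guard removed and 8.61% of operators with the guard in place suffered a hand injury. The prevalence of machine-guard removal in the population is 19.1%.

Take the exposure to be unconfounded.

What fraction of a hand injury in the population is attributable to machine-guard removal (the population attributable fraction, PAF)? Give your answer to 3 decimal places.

PAF ≈ 0.340

p₁ = 0.318, p₀ = 0.0861.
Overall risk P(Y=1) = π·p₁ + (1−π)·p₀ = 0.191×0.318 + 0.809×0.0861 = 0.13039.
Under exogeneity, PAF = [P(Y=1) − p₀] / P(Y=1).
PAF = (0.13039 − 0.0861) / 0.13039 ≈ 0.3397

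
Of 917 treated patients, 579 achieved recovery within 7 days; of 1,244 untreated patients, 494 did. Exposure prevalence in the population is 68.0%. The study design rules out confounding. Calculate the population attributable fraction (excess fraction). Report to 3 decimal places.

PAF ≈ 0.286

p₁ = P(outcome | exposed) = 579/917 = 0.63141
p₀ = P(outcome | unexposed) = 494/1244 = 0.39711
Overall risk P(Y=1) = π·p₁ + (1−π)·p₀ = 0.68×0.63141 + 0.32×0.39711 = 0.55643.
Under exogeneity, PAF = [P(Y=1) − p₀] / P(Y=1).
PAF = (0.55643 − 0.39711) / 0.55643 ≈ 0.2863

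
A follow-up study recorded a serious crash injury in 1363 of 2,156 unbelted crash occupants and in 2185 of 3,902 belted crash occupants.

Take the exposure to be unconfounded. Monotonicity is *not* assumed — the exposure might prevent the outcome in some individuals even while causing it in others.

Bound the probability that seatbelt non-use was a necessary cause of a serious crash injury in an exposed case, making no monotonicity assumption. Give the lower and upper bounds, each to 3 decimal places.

0.114 ≤ PN ≤ 0.696

p₁ = P(outcome | exposed) = 1363/2156 = 0.63219
p₀ = P(outcome | unexposed) = 2185/3902 = 0.55997
Under exogeneity alone the bounds on PN are max{0,(p₁−p₀)/p₁} ≤ PN ≤ min{1,(1−p₀)/p₁}.
  lower = (p₁ − p₀)/p₁ = 0.07222 / 0.63219 ≈ 0.1142
  upper = min{1, (1 − p₀)/p₁} = 0.44003 / 0.63219 ≈ 0.6960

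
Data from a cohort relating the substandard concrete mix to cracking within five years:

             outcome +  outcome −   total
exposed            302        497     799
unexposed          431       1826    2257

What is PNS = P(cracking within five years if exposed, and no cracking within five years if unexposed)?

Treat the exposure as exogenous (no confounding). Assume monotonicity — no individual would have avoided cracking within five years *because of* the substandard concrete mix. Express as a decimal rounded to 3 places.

p₁ = P(outcome | exposed) = 302/799 = 0.37797
p₀ = P(outcome | unexposed) = 431/2257 = 0.19096
Under exogeneity and monotonicity, PNS = p₁ − p₀.
PNS = 0.37797 − 0.19096 = 0.18701

PNS ≈ 0.187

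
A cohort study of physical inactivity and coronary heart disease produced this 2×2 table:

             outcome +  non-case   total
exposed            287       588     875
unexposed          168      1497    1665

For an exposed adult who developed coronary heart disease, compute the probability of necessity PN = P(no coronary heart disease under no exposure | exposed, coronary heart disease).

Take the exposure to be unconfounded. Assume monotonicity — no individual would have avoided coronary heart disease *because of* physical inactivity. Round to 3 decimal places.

p₁ = P(outcome | exposed) = 287/875 = 0.328
p₀ = P(outcome | unexposed) = 168/1665 = 0.1009
Under exogeneity and monotonicity, PN = (p₁ − p₀) / p₁.
PN = (0.328 − 0.1009) / 0.328 = 0.2271 / 0.328 ≈ 0.6924

PN ≈ 0.692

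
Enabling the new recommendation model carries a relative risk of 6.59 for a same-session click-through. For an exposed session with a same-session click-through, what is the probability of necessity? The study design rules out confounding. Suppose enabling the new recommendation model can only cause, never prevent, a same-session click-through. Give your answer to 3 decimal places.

Under exogeneity and monotonicity, PN = (RR − 1) / RR = 1 − 1/RR.
PN = (6.59 − 1) / 6.59 = 5.59 / 6.59 ≈ 0.8483

PN ≈ 0.848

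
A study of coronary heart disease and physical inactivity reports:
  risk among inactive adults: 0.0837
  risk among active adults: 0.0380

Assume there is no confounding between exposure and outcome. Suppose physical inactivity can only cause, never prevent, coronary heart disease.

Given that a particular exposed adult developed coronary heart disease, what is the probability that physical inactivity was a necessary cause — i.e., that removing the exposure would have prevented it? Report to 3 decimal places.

PN ≈ 0.546

Let p₁ = 0.0837, p₀ = 0.038.
Under exogeneity and monotonicity, PN = (p₁ − p₀) / p₁.
PN = (0.0837 − 0.038) / 0.0837 = 0.0457 / 0.0837 ≈ 0.5460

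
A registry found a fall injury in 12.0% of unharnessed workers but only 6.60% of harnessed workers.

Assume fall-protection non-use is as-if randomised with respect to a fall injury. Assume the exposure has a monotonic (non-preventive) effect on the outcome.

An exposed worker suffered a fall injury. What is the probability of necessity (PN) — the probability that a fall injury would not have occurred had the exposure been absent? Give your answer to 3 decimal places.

p₁ = 0.12, p₀ = 0.066.
Under exogeneity and monotonicity, PN = (p₁ − p₀) / p₁.
PN = (0.12 − 0.066) / 0.12 = 0.054 / 0.12 ≈ 0.4500

PN ≈ 0.450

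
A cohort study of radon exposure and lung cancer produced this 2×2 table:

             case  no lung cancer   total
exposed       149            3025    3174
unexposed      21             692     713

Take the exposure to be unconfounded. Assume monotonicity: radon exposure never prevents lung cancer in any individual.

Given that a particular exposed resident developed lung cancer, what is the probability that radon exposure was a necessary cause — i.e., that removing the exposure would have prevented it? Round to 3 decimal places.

PN ≈ 0.373

p₁ = P(outcome | exposed) = 149/3174 = 0.046944
p₀ = P(outcome | unexposed) = 21/713 = 0.029453
Under exogeneity and monotonicity, PN = (p₁ − p₀) / p₁.
PN = (0.046944 − 0.029453) / 0.046944 = 0.017491 / 0.046944 ≈ 0.3726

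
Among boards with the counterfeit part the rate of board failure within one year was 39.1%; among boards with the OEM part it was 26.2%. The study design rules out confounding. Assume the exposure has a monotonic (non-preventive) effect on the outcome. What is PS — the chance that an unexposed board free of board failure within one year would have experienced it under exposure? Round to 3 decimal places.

p₁ = 0.391, p₀ = 0.262.
Under exogeneity and monotonicity, PS = (p₁ − p₀) / (1 − p₀).
PS = (0.391 − 0.262) / (1 − 0.262) = 0.129 / 0.738 ≈ 0.1748

PS ≈ 0.175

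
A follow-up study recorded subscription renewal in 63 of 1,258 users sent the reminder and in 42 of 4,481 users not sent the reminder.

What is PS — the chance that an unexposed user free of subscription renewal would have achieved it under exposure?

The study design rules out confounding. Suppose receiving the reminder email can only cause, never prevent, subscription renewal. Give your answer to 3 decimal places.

PS ≈ 0.041

p₁ = P(outcome | exposed) = 63/1258 = 0.050079
p₀ = P(outcome | unexposed) = 42/4481 = 0.0093729
Under exogeneity and monotonicity, PS = (p₁ − p₀) / (1 − p₀).
PS = (0.050079 − 0.0093729) / (1 − 0.0093729) = 0.040707 / 0.99063 ≈ 0.0411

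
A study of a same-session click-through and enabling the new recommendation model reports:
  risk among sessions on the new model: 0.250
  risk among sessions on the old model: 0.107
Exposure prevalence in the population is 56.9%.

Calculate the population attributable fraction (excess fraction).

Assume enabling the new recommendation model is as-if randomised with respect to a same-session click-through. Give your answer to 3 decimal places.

Let p₁ = 0.25, p₀ = 0.107.
Overall risk P(Y=1) = π·p₁ + (1−π)·p₀ = 0.569×0.25 + 0.431×0.107 = 0.18837.
Under exogeneity, PAF = [P(Y=1) − p₀] / P(Y=1).
PAF = (0.18837 − 0.107) / 0.18837 ≈ 0.4320

PAF ≈ 0.432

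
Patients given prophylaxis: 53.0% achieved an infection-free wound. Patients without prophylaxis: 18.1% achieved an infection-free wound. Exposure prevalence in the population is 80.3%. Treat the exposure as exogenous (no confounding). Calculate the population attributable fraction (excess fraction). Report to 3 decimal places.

PAF ≈ 0.608

p₁ = 0.53, p₀ = 0.181.
Overall risk P(Y=1) = π·p₁ + (1−π)·p₀ = 0.803×0.53 + 0.197×0.181 = 0.46125.
Under exogeneity, PAF = [P(Y=1) − p₀] / P(Y=1).
PAF = (0.46125 − 0.181) / 0.46125 ≈ 0.6076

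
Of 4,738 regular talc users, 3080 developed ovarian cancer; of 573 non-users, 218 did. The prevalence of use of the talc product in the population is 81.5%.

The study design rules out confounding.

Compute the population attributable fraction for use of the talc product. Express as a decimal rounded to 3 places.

PAF ≈ 0.366

p₁ = P(outcome | exposed) = 3080/4738 = 0.65006
p₀ = P(outcome | unexposed) = 218/573 = 0.38045
Overall risk P(Y=1) = π·p₁ + (1−π)·p₀ = 0.815×0.65006 + 0.185×0.38045 = 0.60019.
Under exogeneity, PAF = [P(Y=1) − p₀] / P(Y=1).
PAF = (0.60019 − 0.38045) / 0.60019 ≈ 0.3661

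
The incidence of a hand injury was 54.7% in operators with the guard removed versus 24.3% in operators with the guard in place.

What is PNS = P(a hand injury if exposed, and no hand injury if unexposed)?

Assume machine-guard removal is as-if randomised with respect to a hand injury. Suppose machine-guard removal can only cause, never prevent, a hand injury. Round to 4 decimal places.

PNS ≈ 0.3040

p₁ = 0.547, p₀ = 0.243.
Under exogeneity and monotonicity, PNS = p₁ − p₀.
PNS = 0.547 − 0.243 = 0.304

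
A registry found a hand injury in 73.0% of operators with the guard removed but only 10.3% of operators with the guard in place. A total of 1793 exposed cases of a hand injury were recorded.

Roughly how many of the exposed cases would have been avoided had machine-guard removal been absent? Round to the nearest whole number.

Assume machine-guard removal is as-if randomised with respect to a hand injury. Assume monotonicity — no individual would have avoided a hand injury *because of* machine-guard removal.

p₁ = 0.73, p₀ = 0.103.
PN = (p₁ − p₀)/p₁ = (0.73 − 0.103) / 0.73 ≈ 0.85890.
Attributable cases ≈ PN × (exposed cases) = 0.85890 × 1793 ≈ 1540.02.

about 1540 cases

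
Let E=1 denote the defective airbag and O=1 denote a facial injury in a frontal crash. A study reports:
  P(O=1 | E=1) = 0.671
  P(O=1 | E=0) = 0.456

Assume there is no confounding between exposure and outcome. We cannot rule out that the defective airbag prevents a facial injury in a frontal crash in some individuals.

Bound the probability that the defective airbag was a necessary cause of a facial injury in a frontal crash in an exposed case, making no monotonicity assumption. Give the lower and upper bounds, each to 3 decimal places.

0.320 ≤ PN ≤ 0.811

Let p₁ = 0.671, p₀ = 0.456.
Under exogeneity alone the bounds on PN are max{0,(p₁−p₀)/p₁} ≤ PN ≤ min{1,(1−p₀)/p₁}.
  lower = (p₁ − p₀)/p₁ = 0.215 / 0.671 ≈ 0.3204
  upper = min{1, (1 − p₀)/p₁} = 0.544 / 0.671 ≈ 0.8107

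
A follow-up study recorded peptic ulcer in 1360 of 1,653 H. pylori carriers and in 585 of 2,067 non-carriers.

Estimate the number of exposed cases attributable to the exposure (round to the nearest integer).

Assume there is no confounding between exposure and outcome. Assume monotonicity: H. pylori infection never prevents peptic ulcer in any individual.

about 892 cases

p₁ = P(outcome | exposed) = 1360/1653 = 0.82275
p₀ = P(outcome | unexposed) = 585/2067 = 0.28302
PN = (p₁ − p₀)/p₁ = (0.82275 − 0.28302) / 0.82275 ≈ 0.65601.
Attributable cases ≈ PN × (exposed cases) = 0.65601 × 1360 ≈ 892.17.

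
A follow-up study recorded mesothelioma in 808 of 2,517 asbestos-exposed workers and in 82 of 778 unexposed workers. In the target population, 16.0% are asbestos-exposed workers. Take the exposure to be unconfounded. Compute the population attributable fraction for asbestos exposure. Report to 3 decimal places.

PAF ≈ 0.247

p₁ = P(outcome | exposed) = 808/2517 = 0.32102
p₀ = P(outcome | unexposed) = 82/778 = 0.1054
Overall risk P(Y=1) = π·p₁ + (1−π)·p₀ = 0.16×0.32102 + 0.84×0.1054 = 0.1399.
Under exogeneity, PAF = [P(Y=1) − p₀] / P(Y=1).
PAF = (0.1399 − 0.1054) / 0.1399 ≈ 0.2466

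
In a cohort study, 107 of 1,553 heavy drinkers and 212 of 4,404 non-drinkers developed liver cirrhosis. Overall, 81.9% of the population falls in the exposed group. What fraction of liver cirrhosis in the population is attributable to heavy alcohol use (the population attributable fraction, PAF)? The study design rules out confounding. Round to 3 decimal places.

PAF ≈ 0.261

p₁ = P(outcome | exposed) = 107/1553 = 0.068899
p₀ = P(outcome | unexposed) = 212/4404 = 0.048138
Overall risk P(Y=1) = π·p₁ + (1−π)·p₀ = 0.819×0.068899 + 0.181×0.048138 = 0.065141.
Under exogeneity, PAF = [P(Y=1) − p₀] / P(Y=1).
PAF = (0.065141 − 0.048138) / 0.065141 ≈ 0.2610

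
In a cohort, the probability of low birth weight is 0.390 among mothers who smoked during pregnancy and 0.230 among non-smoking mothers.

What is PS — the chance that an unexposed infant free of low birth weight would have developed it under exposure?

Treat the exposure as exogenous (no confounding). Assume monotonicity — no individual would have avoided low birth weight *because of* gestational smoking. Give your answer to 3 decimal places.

PS ≈ 0.208

Let p₁ = 0.39, p₀ = 0.23.
Under exogeneity and monotonicity, PS = (p₁ − p₀) / (1 − p₀).
PS = (0.39 − 0.23) / (1 − 0.23) = 0.16 / 0.77 ≈ 0.2078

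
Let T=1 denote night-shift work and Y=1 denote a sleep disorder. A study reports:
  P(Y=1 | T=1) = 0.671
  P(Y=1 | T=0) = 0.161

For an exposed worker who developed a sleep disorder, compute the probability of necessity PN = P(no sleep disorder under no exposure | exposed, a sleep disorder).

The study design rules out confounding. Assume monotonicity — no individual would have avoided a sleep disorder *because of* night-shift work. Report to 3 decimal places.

Let p₁ = 0.671, p₀ = 0.161.
Under exogeneity and monotonicity, PN = (p₁ − p₀) / p₁.
PN = (0.671 − 0.161) / 0.671 = 0.51 / 0.671 ≈ 0.7601

PN ≈ 0.760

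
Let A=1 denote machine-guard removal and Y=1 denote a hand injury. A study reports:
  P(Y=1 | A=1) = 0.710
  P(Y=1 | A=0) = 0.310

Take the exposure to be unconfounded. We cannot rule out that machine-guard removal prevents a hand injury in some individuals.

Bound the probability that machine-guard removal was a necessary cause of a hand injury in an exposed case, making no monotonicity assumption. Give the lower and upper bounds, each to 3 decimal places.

0.563 ≤ PN ≤ 0.972

Let p₁ = 0.71, p₀ = 0.31.
Under exogeneity alone the bounds on PN are max{0,(p₁−p₀)/p₁} ≤ PN ≤ min{1,(1−p₀)/p₁}.
  lower = (p₁ − p₀)/p₁ = 0.4 / 0.71 ≈ 0.5634
  upper = min{1, (1 − p₀)/p₁} = 0.69 / 0.71 ≈ 0.9718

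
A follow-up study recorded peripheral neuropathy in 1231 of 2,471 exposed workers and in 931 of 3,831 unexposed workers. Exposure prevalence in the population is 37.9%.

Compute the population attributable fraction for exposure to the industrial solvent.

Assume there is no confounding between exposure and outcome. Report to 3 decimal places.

PAF ≈ 0.285

p₁ = P(outcome | exposed) = 1231/2471 = 0.49818
p₀ = P(outcome | unexposed) = 931/3831 = 0.24302
Overall risk P(Y=1) = π·p₁ + (1−π)·p₀ = 0.379×0.49818 + 0.621×0.24302 = 0.33972.
Under exogeneity, PAF = [P(Y=1) − p₀] / P(Y=1).
PAF = (0.33972 − 0.24302) / 0.33972 ≈ 0.2847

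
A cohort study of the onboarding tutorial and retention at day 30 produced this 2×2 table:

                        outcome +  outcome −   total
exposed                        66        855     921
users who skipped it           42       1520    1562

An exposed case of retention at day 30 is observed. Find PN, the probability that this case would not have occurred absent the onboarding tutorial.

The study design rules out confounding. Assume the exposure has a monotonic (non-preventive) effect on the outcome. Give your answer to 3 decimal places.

PN ≈ 0.625

p₁ = P(outcome | exposed) = 66/921 = 0.071661
p₀ = P(outcome | unexposed) = 42/1562 = 0.026889
Under exogeneity and monotonicity, PN = (p₁ − p₀)/p₁.
PN = (0.071661 − 0.026889) / 0.071661 ≈ 0.6248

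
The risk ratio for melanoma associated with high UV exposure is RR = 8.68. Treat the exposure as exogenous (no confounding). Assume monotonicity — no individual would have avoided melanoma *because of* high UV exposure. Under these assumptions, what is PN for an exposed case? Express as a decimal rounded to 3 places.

PN ≈ 0.885

Under exogeneity and monotonicity, PN = (RR − 1) / RR = 1 − 1/RR.
PN = (8.68 − 1) / 8.68 = 7.68 / 8.68 ≈ 0.8848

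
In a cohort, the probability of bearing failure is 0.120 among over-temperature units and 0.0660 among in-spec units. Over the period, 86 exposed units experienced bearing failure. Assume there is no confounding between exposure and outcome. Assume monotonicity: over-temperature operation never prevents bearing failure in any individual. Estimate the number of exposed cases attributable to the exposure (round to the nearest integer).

Let p₁ = 0.12, p₀ = 0.066.
PN = (p₁ − p₀)/p₁ = (0.12 − 0.066) / 0.12 ≈ 0.45000.
Attributable cases ≈ PN × (exposed cases) = 0.45000 × 86 ≈ 38.70.

about 39 cases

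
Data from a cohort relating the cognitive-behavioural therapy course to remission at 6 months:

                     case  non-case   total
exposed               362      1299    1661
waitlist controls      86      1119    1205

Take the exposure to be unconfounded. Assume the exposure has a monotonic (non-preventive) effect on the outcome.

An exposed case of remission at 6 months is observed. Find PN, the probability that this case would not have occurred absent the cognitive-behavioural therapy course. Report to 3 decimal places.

PN ≈ 0.673

p₁ = P(outcome | exposed) = 362/1661 = 0.21794
p₀ = P(outcome | unexposed) = 86/1205 = 0.071369
Under exogeneity and monotonicity, PN = (p₁ − p₀) / p₁.
PN = (0.21794 − 0.071369) / 0.21794 = 0.14657 / 0.21794 ≈ 0.6725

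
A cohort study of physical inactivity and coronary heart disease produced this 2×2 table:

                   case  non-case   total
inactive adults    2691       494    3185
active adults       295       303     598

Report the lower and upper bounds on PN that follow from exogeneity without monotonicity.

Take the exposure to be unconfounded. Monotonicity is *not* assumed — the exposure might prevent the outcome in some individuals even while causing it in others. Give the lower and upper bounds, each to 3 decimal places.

0.416 ≤ PN ≤ 0.600

p₁ = P(outcome | exposed) = 2691/3185 = 0.8449
p₀ = P(outcome | unexposed) = 295/598 = 0.49331
Under exogeneity alone the bounds on PN are max{0,(p₁−p₀)/p₁} ≤ PN ≤ min{1,(1−p₀)/p₁}.
  lower = (p₁ − p₀)/p₁ = 0.35159 / 0.8449 ≈ 0.4161
  upper = min{1, (1 − p₀)/p₁} = 0.50669 / 0.8449 ≈ 0.5997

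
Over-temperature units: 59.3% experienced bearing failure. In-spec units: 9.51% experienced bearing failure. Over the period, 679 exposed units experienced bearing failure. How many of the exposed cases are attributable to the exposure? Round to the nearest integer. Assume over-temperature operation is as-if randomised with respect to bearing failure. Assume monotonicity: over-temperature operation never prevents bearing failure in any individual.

p₁ = 0.593, p₀ = 0.0951.
PN = (p₁ − p₀)/p₁ = (0.593 − 0.0951) / 0.593 ≈ 0.83963.
Attributable cases ≈ PN × (exposed cases) = 0.83963 × 679 ≈ 570.11.

about 570 cases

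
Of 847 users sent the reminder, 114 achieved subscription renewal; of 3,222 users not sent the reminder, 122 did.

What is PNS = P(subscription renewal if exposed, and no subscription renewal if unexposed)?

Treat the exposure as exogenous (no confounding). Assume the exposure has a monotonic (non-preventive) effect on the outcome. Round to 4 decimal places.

PNS ≈ 0.0967

p₁ = P(outcome | exposed) = 114/847 = 0.13459
p₀ = P(outcome | unexposed) = 122/3222 = 0.037865
Under exogeneity and monotonicity, PNS = p₁ − p₀.
PNS = 0.13459 − 0.037865 = 0.096728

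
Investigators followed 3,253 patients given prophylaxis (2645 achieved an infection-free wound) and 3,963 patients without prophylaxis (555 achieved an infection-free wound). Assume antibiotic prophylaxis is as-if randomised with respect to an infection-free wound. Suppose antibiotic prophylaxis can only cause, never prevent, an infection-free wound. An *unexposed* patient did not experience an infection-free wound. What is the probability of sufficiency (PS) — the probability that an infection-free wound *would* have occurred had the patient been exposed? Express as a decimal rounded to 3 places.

p₁ = P(outcome | exposed) = 2645/3253 = 0.8131
p₀ = P(outcome | unexposed) = 555/3963 = 0.14005
Under exogeneity and monotonicity, PS = (p₁ − p₀) / (1 − p₀).
PS = (0.8131 − 0.14005) / (1 − 0.14005) = 0.67305 / 0.85995 ≈ 0.7827

PS ≈ 0.783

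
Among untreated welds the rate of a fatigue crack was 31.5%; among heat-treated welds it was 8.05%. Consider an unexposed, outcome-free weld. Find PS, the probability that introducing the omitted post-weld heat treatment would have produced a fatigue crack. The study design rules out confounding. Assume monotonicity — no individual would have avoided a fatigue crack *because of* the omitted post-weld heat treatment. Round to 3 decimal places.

PS ≈ 0.255

p₁ = 0.315, p₀ = 0.0805.
Under exogeneity and monotonicity, PS = (p₁ − p₀) / (1 − p₀).
PS = (0.315 − 0.0805) / (1 − 0.0805) = 0.2345 / 0.9195 ≈ 0.2550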